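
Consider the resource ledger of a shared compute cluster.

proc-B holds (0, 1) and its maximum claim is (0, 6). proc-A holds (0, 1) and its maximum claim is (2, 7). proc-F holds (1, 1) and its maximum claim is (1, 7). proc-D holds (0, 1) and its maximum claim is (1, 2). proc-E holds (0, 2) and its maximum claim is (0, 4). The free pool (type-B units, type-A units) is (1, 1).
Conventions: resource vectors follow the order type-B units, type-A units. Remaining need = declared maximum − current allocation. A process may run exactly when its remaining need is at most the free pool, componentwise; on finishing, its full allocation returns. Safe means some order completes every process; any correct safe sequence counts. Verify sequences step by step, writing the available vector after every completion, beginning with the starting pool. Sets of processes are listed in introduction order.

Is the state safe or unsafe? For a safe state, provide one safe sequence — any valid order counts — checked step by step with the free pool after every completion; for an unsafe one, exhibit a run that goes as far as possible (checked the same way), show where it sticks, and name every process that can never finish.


The state is UNSAFE.
Key observation: once proc-D, proc-E finish, the pool peaks at (1, 4) — and every remaining process still needs more type-A units than that.
The run proc-D, proc-E cannot be extended any further. Walking it through:
  pool = (1, 1)
  run proc-D (needs (1, 1), free (1, 1)); after release of (0, 1) the pool is (1, 2)
  run proc-E (needs (0, 2), free (1, 2)); after release of (0, 2) the pool is (1, 4)
  blocked: proc-B wants (0, 5), pool (1, 4) — not enough type-A units
  blocked: proc-A wants (2, 6), pool (1, 4) — not enough type-B units and type-A units
  blocked: proc-F wants (0, 6), pool (1, 4) — not enough type-A units
Never able to finish: proc-B, proc-A and proc-F.


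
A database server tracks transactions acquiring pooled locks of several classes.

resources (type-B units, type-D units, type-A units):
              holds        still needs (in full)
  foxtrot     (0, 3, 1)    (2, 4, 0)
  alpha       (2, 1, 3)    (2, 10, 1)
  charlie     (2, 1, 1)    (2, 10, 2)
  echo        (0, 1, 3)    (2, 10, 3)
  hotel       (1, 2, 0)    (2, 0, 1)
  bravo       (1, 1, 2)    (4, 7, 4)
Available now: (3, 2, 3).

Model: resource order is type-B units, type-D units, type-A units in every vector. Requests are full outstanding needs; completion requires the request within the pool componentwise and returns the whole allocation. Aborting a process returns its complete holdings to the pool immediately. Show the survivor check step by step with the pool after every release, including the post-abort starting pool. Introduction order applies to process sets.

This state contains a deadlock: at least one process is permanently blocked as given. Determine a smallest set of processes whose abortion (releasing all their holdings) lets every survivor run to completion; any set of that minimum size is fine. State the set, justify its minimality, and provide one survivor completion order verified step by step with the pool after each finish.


The answer: abort alpha and charlie.
Key observation: no ordering could ever have run echo before the abort of alpha and charlie; with (4, 2, 4) back in the pool it fits at step 4.
No one abort is enough; case by case: foxtrot alone leaves alpha blocked (short on type-D units); alpha alone leaves charlie blocked (short on type-D units); charlie alone leaves alpha blocked (short on type-D units); echo alone leaves alpha blocked (short on type-D units); hotel alone leaves alpha blocked (short on type-D units); bravo alone leaves alpha blocked (short on type-D units).
One survivor order: foxtrot, bravo, hotel, echo. Verifying each step (post-abort pool first):
  pool = (7, 4, 7)
  run foxtrot (needs (2, 4, 0), free (7, 4, 7)); after release of (0, 3, 1) the pool is (7, 7, 8)
  run bravo (needs (4, 7, 4), free (7, 7, 8)); after release of (1, 1, 2) the pool is (8, 8, 10)
  run hotel (needs (2, 0, 1), free (8, 8, 10)); after release of (1, 2, 0) the pool is (9, 10, 10)
  run echo (needs (2, 10, 3), free (9, 10, 10)); after release of (0, 1, 3) the pool is (9, 11, 13)


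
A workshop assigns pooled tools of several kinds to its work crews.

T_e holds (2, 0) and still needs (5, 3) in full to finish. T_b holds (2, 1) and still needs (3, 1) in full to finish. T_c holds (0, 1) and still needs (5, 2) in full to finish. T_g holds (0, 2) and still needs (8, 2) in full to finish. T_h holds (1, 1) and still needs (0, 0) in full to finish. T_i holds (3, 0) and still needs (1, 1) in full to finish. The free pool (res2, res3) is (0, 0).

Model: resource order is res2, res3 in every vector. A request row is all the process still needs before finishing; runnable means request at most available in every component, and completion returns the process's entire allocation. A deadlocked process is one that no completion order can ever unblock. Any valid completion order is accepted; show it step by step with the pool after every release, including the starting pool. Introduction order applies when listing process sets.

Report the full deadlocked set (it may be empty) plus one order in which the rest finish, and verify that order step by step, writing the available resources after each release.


The deadlocked set is empty.
Key observation: T_h leads a chain of completions in which each release enables another process.
The rest can finish in the order T_h, T_i, T_b, T_c, T_e, T_g. Check, step by step:
  pool = (0, 0)
  run T_h (needs (0, 0), free (0, 0)); after release of (1, 1) the pool is (1, 1)
  run T_i (needs (1, 1), free (1, 1)); after release of (3, 0) the pool is (4, 1)
  run T_b (needs (3, 1), free (4, 1)); after release of (2, 1) the pool is (6, 2)
  run T_c (needs (5, 2), free (6, 2)); after release of (0, 1) the pool is (6, 3)
  run T_e (needs (5, 3), free (6, 3)); after release of (2, 0) the pool is (8, 3)
  run T_g (needs (8, 2), free (8, 3)); after release of (0, 2) the pool is (8, 5)


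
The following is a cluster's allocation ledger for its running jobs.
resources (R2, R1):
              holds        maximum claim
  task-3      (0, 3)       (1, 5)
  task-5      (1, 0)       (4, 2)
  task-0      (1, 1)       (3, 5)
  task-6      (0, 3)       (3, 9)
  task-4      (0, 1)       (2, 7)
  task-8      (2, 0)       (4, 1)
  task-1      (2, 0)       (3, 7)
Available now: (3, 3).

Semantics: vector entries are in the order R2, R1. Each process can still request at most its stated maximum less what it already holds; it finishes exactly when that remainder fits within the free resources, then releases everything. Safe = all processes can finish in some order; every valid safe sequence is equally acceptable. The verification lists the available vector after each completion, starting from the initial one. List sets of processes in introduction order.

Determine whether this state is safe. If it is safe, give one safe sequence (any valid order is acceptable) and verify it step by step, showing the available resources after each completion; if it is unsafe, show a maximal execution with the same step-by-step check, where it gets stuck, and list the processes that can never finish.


SAFE, for example via the order task-3, task-0, task-5, task-4, task-8, task-1, task-6.
Key observation: no step in this order meets a requested resource exactly; the smallest headroom is 1, first reached at task-3 (need (1, 2), pool (3, 3)).
Check, step by step:
  pool = (3, 3)
  run task-3 (needs (1, 2), free (3, 3)); after release of (0, 3) the pool is (3, 6)
  run task-0 (needs (2, 4), free (3, 6)); after release of (1, 1) the pool is (4, 7)
  run task-5 (needs (3, 2), free (4, 7)); after release of (1, 0) the pool is (5, 7)
  run task-4 (needs (2, 6), free (5, 7)); after release of (0, 1) the pool is (5, 8)
  run task-8 (needs (2, 1), free (5, 8)); after release of (2, 0) the pool is (7, 8)
  run task-1 (needs (1, 7), free (7, 8)); after release of (2, 0) the pool is (9, 8)
  run task-6 (needs (3, 6), free (9, 8)); after release of (0, 3) the pool is (9, 11)


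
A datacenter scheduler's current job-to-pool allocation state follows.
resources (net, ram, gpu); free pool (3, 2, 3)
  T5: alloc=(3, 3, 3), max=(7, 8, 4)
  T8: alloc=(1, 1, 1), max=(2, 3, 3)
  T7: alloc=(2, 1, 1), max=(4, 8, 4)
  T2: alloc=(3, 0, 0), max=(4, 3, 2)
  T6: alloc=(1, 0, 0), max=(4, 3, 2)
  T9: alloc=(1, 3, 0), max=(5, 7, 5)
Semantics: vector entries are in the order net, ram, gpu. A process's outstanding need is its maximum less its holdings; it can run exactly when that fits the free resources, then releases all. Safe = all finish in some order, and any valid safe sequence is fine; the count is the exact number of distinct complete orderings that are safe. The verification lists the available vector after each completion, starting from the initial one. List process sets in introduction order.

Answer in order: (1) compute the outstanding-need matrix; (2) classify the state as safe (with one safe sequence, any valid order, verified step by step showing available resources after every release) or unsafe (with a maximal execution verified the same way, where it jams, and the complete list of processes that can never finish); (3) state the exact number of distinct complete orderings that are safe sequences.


(1) Outstanding need per process (order net, ram, gpu):
  T5: (4, 5, 1)
  T8: (1, 2, 2)
  T7: (2, 7, 3)
  T2: (1, 3, 2)
  T6: (3, 3, 2)
  T9: (4, 4, 5)
(2) The state is UNSAFE.
Key observation: T8, T6, T2 can finish, but then (8, 3, 4) is all there is, and the blocked group's ram demands exceed it.
The run T8, T6, T2 cannot be extended any further. Check, step by step:
  pool = (3, 2, 3)
  T8 needs (1, 2, 2) <= (3, 2, 3) -> finishes; pool += (1, 1, 1) = (4, 3, 4)
  T6 needs (3, 3, 2) <= (4, 3, 4) -> finishes; pool += (1, 0, 0) = (5, 3, 4)
  T2 needs (1, 3, 2) <= (5, 3, 4) -> finishes; pool += (3, 0, 0) = (8, 3, 4)
  blocked: T5 wants (4, 5, 1), pool (8, 3, 4) — not enough ram
  blocked: T7 wants (2, 7, 3), pool (8, 3, 4) — not enough ram
  blocked: T9 wants (4, 4, 5), pool (8, 3, 4) — not enough ram and gpu
Permanently blocked: T5, T7 and T9.
(3) Precisely 0 of the possible complete orderings are safe sequences.


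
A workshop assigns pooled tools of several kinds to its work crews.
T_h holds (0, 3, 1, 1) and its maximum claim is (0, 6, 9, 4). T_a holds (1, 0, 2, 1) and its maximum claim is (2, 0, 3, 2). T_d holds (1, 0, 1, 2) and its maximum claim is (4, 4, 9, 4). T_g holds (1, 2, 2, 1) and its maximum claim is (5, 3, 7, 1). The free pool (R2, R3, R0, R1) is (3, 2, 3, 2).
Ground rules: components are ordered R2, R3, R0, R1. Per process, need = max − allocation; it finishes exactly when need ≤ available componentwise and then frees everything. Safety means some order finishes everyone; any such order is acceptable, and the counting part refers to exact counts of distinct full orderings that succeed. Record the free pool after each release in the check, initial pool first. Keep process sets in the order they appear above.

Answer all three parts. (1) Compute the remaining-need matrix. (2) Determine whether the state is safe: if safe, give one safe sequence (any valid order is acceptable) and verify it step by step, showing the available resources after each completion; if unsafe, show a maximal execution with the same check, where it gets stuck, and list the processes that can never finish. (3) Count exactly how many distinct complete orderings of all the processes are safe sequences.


(1) Need matrix, components ordered R2, R3, R0, R1:
  T_h: (0, 3, 8, 3)
  T_a: (1, 0, 1, 1)
  T_d: (3, 4, 8, 2)
  T_g: (4, 1, 5, 0)
(2) UNSAFE.
Key observation: the wall is R0: completing T_a, T_g brings the pool only to (5, 4, 7, 4), and all the rest need more.
Going as far as possible: T_a, T_g; after that, nothing fits. Check, step by step:
  pool = (3, 2, 3, 2)
  run T_a (needs (1, 0, 1, 1), free (3, 2, 3, 2)); after release of (1, 0, 2, 1) the pool is (4, 2, 5, 3)
  run T_g (needs (4, 1, 5, 0), free (4, 2, 5, 3)); after release of (1, 2, 2, 1) the pool is (5, 4, 7, 4)
  blocked: T_h wants (0, 3, 8, 3), pool (5, 4, 7, 4) — not enough R0
  blocked: T_d wants (3, 4, 8, 2), pool (5, 4, 7, 4) — not enough R0
Processes that can never finish: T_h and T_d.
(3) The exact count: 0 of the possible complete orderings are safe sequences.


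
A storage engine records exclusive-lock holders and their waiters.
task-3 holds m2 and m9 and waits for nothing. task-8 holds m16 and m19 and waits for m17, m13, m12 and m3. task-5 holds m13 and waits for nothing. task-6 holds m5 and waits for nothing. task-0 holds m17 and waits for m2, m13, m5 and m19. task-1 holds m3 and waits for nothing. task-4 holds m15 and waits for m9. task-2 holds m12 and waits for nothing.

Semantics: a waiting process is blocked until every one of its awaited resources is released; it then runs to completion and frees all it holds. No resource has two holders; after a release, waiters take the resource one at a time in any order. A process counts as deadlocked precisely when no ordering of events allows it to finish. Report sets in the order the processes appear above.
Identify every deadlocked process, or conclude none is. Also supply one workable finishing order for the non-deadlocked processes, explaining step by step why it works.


Deadlocked: task-8 and task-0.
Key observation: the waits loop around task-8 -> task-0 -> task-8 with no way out; no other process is dragged down with it.
The rest can finish in the order task-6, task-3, task-5, task-4, task-2, task-1.
Check, step by step:
  task-6 waits on nothing -> runs at once and releases m5
  task-3 waits on nothing -> runs at once and releases m2 and m9
  task-5 waits on nothing -> runs at once and releases m13
  run task-4 (all its waits — m9 — are resolved); releases m15
  task-2 waits on nothing -> runs at once and releases m12
  task-1 waits on nothing -> runs at once and releases m3


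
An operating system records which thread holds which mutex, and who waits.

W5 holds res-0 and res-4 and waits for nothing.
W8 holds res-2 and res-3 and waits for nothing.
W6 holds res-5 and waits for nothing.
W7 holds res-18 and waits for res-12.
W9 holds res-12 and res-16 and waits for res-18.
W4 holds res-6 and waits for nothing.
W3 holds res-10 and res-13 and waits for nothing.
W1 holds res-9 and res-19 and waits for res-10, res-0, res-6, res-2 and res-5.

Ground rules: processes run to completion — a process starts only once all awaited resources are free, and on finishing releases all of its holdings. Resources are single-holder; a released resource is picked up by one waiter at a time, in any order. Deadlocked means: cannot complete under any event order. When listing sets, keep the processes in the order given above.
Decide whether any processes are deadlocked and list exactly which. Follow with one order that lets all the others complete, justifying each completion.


Deadlocked: W7 and W9.
Key observation: the cycle W7 -> W9 -> W7 can never break — each member waits on the next; no other process is dragged down with it.
One completion order for the rest: W4, W8, W6, W3, W5, W1.
Verifying each step:
  run W4 (it waits on nothing); releases res-6
  run W8 (it waits on nothing); releases res-2 and res-3
  run W6 (it waits on nothing); releases res-5
  run W3 (it waits on nothing); releases res-10 and res-13
  run W5 (it waits on nothing); releases res-0 and res-4
  run W1 (all its waits — res-10, res-0, res-6, res-2 and res-5 — are resolved); releases res-9 and res-19


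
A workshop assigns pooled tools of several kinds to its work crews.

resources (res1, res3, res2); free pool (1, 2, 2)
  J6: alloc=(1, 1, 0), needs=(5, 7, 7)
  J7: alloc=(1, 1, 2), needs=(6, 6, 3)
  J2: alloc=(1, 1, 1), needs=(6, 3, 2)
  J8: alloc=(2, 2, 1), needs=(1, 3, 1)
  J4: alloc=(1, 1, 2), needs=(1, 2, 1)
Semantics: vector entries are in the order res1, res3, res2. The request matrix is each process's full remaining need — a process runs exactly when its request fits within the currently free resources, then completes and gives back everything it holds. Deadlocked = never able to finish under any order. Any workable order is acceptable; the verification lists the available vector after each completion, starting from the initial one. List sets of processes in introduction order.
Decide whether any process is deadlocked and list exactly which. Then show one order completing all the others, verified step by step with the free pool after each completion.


Deadlocked: J6, J7 and J2.
Key observation: no order helps: past J4, J8, the free pool tops out at (4, 5, 5), below what each blocked process needs in res1.
The rest can finish in the order J4, J8. Check, step by step:
  pool = (1, 2, 2)
  run J4 (needs (1, 2, 1), free (1, 2, 2)); after release of (1, 1, 2) the pool is (2, 3, 4)
  run J8 (needs (1, 3, 1), free (2, 3, 4)); after release of (2, 2, 1) the pool is (4, 5, 5)
The blocked processes can never fit:
  blocked: J6 wants (5, 7, 7), pool (4, 5, 5) — not enough res1, res3 and res2
  blocked: J7 wants (6, 6, 3), pool (4, 5, 5) — not enough res1 and res3
  blocked: J2 wants (6, 3, 2), pool (4, 5, 5) — not enough res1


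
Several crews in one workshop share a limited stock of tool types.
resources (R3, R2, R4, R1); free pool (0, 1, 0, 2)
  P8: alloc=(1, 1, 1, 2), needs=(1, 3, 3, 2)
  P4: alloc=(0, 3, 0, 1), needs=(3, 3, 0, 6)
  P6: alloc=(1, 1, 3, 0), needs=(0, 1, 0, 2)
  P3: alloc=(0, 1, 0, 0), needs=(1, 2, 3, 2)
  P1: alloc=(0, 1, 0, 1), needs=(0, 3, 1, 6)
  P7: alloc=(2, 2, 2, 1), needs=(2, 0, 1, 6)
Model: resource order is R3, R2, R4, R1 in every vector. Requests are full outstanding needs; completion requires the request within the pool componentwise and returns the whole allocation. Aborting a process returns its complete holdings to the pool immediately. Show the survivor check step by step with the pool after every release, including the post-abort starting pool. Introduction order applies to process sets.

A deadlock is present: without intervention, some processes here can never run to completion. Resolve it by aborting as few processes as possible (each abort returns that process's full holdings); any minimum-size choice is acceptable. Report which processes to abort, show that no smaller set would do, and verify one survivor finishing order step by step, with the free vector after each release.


Abort P4 and P7.
Key observation: P1 could never have finished before the abort; with (2, 5, 2, 2) returned by P4 and P7, it fits at step 3.
No one abort is enough; case by case: P8 alone leaves P4 blocked (short on R3 and R1); P4 alone leaves P1 blocked (short on R1); P6 alone leaves P4 blocked (short on R3 and R1); P3 alone leaves P4 blocked (short on R3 and R1); P1 alone leaves P4 blocked (short on R3 and R1); P7 alone leaves P4 blocked (short on R1).
The survivors complete as P6, P8, P1, P3. Walking it through (starting from the post-abort pool):
  pool = (2, 6, 2, 4)
  run P6 (needs (0, 1, 0, 2), free (2, 6, 2, 4)); after release of (1, 1, 3, 0) the pool is (3, 7, 5, 4)
  run P8 (needs (1, 3, 3, 2), free (3, 7, 5, 4)); after release of (1, 1, 1, 2) the pool is (4, 8, 6, 6)
  run P1 (needs (0, 3, 1, 6), free (4, 8, 6, 6)); after release of (0, 1, 0, 1) the pool is (4, 9, 6, 7)
  run P3 (needs (1, 2, 3, 2), free (4, 9, 6, 7)); after release of (0, 1, 0, 0) the pool is (4, 10, 6, 7)


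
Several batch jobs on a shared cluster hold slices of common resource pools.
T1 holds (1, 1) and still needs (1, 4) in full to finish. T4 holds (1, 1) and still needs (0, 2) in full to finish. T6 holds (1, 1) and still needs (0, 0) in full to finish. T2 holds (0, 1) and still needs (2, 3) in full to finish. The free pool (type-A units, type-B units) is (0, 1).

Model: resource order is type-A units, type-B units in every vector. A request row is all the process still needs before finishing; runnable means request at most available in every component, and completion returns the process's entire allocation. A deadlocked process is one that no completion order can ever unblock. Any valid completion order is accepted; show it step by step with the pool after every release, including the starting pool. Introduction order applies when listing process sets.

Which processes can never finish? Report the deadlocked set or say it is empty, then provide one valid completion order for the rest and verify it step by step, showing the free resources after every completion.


Nothing here is deadlocked.
Key observation: beginning at T6, releases accumulate fast enough that every process eventually fits.
One completion order for the rest: T6, T4, T2, T1. Check, step by step:
  pool = (0, 1)
  T6 needs (0, 0) <= (0, 1) -> finishes; pool += (1, 1) = (1, 2)
  T4 needs (0, 2) <= (1, 2) -> finishes; pool += (1, 1) = (2, 3)
  T2 needs (2, 3) <= (2, 3) -> finishes; pool += (0, 1) = (2, 4)
  T1 needs (1, 4) <= (2, 4) -> finishes; pool += (1, 1) = (3, 5)


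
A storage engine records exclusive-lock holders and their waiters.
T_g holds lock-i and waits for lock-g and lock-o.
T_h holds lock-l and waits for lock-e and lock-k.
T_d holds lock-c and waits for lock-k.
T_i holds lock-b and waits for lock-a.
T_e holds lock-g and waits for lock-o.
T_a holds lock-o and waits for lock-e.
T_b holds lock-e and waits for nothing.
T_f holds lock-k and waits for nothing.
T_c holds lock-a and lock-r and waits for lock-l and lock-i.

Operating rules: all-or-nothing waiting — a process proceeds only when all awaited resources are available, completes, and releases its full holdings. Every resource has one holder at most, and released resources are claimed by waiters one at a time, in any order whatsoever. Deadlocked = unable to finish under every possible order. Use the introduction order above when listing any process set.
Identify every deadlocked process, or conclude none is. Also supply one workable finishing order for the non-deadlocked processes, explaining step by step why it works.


Nothing here is deadlocked.
Key observation: there is no circular wait here — follow any chain and it reaches a process that is free to run now.
The rest can finish in the order T_b, T_f, T_h, T_a, T_e, T_g, T_d, T_c, T_i.
Check, step by step:
  T_b: no waits; runs immediately, freeing lock-e
  T_f: no waits; runs immediately, freeing lock-k
  T_h waits on lock-e and lock-k — all released -> runs and releases lock-l
  T_a waits on lock-e — all released -> runs and releases lock-o
  T_e waits on lock-o — all released -> runs and releases lock-g
  T_g waits on lock-g and lock-o — all released -> runs and releases lock-i
  T_d waits on lock-k — all released -> runs and releases lock-c
  T_c waits on lock-l and lock-i — all released -> runs and releases lock-a and lock-r
  T_i waits on lock-a — all released -> runs and releases lock-b


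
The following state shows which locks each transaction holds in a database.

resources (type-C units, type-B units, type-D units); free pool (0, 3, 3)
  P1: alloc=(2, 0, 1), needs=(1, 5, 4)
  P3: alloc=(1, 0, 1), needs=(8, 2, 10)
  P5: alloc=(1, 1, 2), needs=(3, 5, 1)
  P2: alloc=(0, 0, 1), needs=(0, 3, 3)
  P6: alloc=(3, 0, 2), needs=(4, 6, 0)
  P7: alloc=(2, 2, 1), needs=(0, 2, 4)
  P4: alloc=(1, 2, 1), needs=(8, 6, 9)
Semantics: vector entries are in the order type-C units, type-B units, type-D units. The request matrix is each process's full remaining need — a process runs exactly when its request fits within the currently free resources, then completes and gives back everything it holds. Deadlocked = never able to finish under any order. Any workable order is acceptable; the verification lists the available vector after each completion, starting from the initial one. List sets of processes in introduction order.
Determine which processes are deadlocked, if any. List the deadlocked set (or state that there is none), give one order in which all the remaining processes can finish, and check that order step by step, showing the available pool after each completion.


The deadlocked set is empty.
Key observation: beginning at P2, releases accumulate fast enough that every process eventually fits.
One completion order for the rest: P2, P7, P1, P5, P6, P4, P3. Verifying each step:
  pool = (0, 3, 3)
  run P2 (needs (0, 3, 3), free (0, 3, 3)); after release of (0, 0, 1) the pool is (0, 3, 4)
  run P7 (needs (0, 2, 4), free (0, 3, 4)); after release of (2, 2, 1) the pool is (2, 5, 5)
  run P1 (needs (1, 5, 4), free (2, 5, 5)); after release of (2, 0, 1) the pool is (4, 5, 6)
  run P5 (needs (3, 5, 1), free (4, 5, 6)); after release of (1, 1, 2) the pool is (5, 6, 8)
  run P6 (needs (4, 6, 0), free (5, 6, 8)); after release of (3, 0, 2) the pool is (8, 6, 10)
  run P4 (needs (8, 6, 9), free (8, 6, 10)); after release of (1, 2, 1) the pool is (9, 8, 11)
  run P3 (needs (8, 2, 10), free (9, 8, 11)); after release of (1, 0, 1) the pool is (10, 8, 12)


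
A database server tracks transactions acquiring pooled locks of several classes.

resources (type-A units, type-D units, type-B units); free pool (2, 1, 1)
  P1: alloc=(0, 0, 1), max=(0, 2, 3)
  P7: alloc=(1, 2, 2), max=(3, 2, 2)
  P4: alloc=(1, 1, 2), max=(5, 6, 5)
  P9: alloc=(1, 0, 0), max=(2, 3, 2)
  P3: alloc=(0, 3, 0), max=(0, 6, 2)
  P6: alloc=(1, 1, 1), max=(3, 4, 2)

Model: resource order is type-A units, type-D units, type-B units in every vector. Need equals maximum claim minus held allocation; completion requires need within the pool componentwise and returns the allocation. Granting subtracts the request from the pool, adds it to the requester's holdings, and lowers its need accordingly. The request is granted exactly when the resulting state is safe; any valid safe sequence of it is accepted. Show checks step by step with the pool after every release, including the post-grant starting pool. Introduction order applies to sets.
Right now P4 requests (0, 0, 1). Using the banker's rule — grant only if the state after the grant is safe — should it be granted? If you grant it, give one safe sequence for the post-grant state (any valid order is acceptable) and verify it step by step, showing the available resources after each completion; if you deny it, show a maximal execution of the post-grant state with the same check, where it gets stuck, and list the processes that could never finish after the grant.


GRANT — the state after the grant stays safe, e.g. via P7, P6, P9, P3, P4, P1.
Key observation: post-grant, (2, 1, 0) remains, and an order beginning with P7 completes everyone.
Verifying the post-grant state step by step:
  pool = (2, 1, 0)
  P7: need (2, 0, 0) fits (2, 1, 0); releases (1, 2, 2), pool now (3, 3, 2)
  P6: need (2, 3, 1) fits (3, 3, 2); releases (1, 1, 1), pool now (4, 4, 3)
  P9: need (1, 3, 2) fits (4, 4, 3); releases (1, 0, 0), pool now (5, 4, 3)
  P3: need (0, 3, 2) fits (5, 4, 3); releases (0, 3, 0), pool now (5, 7, 3)
  P4: need (4, 5, 2) fits (5, 7, 3); releases (1, 1, 3), pool now (6, 8, 6)
  P1: need (0, 2, 2) fits (6, 8, 6); releases (0, 0, 1), pool now (6, 8, 7)


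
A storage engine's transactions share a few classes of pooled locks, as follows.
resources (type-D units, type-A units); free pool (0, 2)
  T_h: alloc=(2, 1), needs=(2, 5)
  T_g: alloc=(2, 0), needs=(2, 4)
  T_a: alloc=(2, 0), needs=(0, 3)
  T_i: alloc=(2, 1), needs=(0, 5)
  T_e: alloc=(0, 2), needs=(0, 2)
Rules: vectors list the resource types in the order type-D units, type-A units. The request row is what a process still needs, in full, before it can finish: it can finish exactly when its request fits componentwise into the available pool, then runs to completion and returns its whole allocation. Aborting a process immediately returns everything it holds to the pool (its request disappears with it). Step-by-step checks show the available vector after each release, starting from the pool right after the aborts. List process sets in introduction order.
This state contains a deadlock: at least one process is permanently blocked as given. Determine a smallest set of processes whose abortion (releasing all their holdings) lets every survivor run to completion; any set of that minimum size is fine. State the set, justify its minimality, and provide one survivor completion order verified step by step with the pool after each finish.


The answer: abort T_i.
Key observation: the returned (2, 1) from T_i is what brings T_h — unrunnable before, under any order — into play at step 3.
Why nothing smaller works: aborting no one leaves the state deadlocked as given.
One survivor order: T_e, T_g, T_h, T_a. Check, step by step (post-abort pool first):
  pool = (2, 3)
  T_e: need (0, 2) fits (2, 3); releases (0, 2), pool now (2, 5)
  T_g: need (2, 4) fits (2, 5); releases (2, 0), pool now (4, 5)
  T_h: need (2, 5) fits (4, 5); releases (2, 1), pool now (6, 6)
  T_a: need (0, 3) fits (6, 6); releases (2, 0), pool now (8, 6)


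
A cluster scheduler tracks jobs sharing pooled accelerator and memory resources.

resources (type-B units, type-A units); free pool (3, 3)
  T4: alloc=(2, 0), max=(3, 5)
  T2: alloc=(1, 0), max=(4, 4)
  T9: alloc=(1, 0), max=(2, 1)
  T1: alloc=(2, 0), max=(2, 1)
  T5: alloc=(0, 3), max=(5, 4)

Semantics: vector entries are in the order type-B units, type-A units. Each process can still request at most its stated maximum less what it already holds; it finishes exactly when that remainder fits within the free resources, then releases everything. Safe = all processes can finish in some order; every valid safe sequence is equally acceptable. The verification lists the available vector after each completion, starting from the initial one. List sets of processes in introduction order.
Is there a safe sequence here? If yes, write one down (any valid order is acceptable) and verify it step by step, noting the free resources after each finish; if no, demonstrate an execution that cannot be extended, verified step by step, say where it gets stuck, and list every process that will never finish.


SAFE. One safe sequence: T9, T1, T5, T2, T4.
Key observation: no step in this order meets a requested resource exactly; the smallest headroom is 1, first reached at T5 (need (5, 1), pool (6, 3)).
Walking it through:
  pool = (3, 3)
  T9 needs (1, 1) <= (3, 3) -> finishes; pool += (1, 0) = (4, 3)
  T1 needs (0, 1) <= (4, 3) -> finishes; pool += (2, 0) = (6, 3)
  T5 needs (5, 1) <= (6, 3) -> finishes; pool += (0, 3) = (6, 6)
  T2 needs (3, 4) <= (6, 6) -> finishes; pool += (1, 0) = (7, 6)
  T4 needs (1, 5) <= (7, 6) -> finishes; pool += (2, 0) = (9, 6)


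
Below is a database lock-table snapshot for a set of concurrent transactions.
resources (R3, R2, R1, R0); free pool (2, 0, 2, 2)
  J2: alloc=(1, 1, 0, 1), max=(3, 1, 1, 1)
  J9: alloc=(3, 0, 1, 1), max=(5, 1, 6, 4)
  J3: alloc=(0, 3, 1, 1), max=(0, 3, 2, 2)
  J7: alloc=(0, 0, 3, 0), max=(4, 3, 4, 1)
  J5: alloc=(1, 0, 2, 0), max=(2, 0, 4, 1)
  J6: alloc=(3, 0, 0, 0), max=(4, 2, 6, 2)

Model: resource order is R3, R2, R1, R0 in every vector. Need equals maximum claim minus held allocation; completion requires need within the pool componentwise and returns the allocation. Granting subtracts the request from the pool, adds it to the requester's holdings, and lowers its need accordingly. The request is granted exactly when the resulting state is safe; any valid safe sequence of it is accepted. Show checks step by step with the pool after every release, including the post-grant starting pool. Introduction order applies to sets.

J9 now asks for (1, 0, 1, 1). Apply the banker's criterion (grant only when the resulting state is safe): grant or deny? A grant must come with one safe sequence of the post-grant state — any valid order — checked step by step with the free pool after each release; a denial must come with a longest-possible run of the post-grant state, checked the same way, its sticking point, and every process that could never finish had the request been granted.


GRANT — the state after the grant stays safe, e.g. via J3, J5, J9, J2, J6, J7.
Key observation: even at the reduced pool (1, 0, 1, 1), J3 fits immediately, so safety survives the grant.
Check on the post-grant state, step by step:
  pool = (1, 0, 1, 1)
  J3 needs (0, 0, 1, 1) <= (1, 0, 1, 1) -> finishes; pool += (0, 3, 1, 1) = (1, 3, 2, 2)
  J5 needs (1, 0, 2, 1) <= (1, 3, 2, 2) -> finishes; pool += (1, 0, 2, 0) = (2, 3, 4, 2)
  J9 needs (1, 1, 4, 2) <= (2, 3, 4, 2) -> finishes; pool += (4, 0, 2, 2) = (6, 3, 6, 4)
  J2 needs (2, 0, 1, 0) <= (6, 3, 6, 4) -> finishes; pool += (1, 1, 0, 1) = (7, 4, 6, 5)
  J6 needs (1, 2, 6, 2) <= (7, 4, 6, 5) -> finishes; pool += (3, 0, 0, 0) = (10, 4, 6, 5)
  J7 needs (4, 3, 1, 1) <= (10, 4, 6, 5) -> finishes; pool += (0, 0, 3, 0) = (10, 4, 9, 5)


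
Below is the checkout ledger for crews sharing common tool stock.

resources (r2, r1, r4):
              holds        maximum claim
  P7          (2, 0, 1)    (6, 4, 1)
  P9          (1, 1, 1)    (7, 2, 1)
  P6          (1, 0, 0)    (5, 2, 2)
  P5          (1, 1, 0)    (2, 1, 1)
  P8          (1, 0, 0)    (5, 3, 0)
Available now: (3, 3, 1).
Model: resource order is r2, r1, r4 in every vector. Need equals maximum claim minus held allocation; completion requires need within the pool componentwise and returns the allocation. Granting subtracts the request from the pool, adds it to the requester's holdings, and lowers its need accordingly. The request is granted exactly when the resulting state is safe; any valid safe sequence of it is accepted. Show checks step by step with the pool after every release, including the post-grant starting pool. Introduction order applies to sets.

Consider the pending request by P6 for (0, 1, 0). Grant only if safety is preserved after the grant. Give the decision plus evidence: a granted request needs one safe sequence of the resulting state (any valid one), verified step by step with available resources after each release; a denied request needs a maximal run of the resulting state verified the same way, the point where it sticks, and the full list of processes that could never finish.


DENY — the pretend-granted state is unsafe.
Key observation: after P5, P8 the pool peaks at (5, 3, 1), and each blocked process is short somewhere: P7 on r1; P9 on r2; P6 on r4.
Pretend the grant happened; the run P5, P8 goes as far as possible. Step-by-step check:
  pool = (3, 2, 1)
  run P5 (needs (1, 0, 1), free (3, 2, 1)); after release of (1, 1, 0) the pool is (4, 3, 1)
  run P8 (needs (4, 3, 0), free (4, 3, 1)); after release of (1, 0, 0) the pool is (5, 3, 1)
  P7 still needs (4, 4, 0) but only (5, 3, 1) is free — short on r1
  P9 still needs (6, 1, 0) but only (5, 3, 1) is free — short on r2
  P6 still needs (4, 1, 2) but only (5, 3, 1) is free — short on r4
Had the request been granted, P7, P9 and P6 could never finish.


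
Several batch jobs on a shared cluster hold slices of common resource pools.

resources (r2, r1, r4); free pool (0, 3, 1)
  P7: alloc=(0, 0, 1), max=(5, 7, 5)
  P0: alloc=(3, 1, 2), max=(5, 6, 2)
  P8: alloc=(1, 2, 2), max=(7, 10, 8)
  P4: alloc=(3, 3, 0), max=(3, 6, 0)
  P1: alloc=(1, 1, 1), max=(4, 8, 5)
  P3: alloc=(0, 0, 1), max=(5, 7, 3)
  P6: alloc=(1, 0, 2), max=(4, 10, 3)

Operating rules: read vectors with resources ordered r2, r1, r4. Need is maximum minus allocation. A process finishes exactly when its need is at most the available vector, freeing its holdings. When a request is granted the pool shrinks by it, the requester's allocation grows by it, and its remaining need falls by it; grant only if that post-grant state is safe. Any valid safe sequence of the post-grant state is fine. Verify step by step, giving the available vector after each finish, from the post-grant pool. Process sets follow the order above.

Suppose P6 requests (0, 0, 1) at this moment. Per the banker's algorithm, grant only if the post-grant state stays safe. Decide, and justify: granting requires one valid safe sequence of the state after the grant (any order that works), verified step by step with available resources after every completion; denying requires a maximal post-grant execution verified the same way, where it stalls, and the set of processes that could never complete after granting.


DENY — the pretend-granted state is unsafe.
Key observation: after P4, P0, P3 the pool peaks at (6, 7, 3), and each blocked process is short somewhere: P7 on r4; P8 on r1, r4; P1 on r4; P6 on r1.
On the post-grant state, P4, P0, P3 is a maximal run — nothing extends it. Walking it through:
  pool = (0, 3, 0)
  run P4 (needs (0, 3, 0), free (0, 3, 0)); after release of (3, 3, 0) the pool is (3, 6, 0)
  run P0 (needs (2, 5, 0), free (3, 6, 0)); after release of (3, 1, 2) the pool is (6, 7, 2)
  run P3 (needs (5, 7, 2), free (6, 7, 2)); after release of (0, 0, 1) the pool is (6, 7, 3)
  P7 still needs (5, 7, 4) but only (6, 7, 3) is free — short on r4
  P8 still needs (6, 8, 6) but only (6, 7, 3) is free — short on r1 and r4
  P1 still needs (3, 7, 4) but only (6, 7, 3) is free — short on r4
  P6 still needs (3, 10, 0) but only (6, 7, 3) is free — short on r1
Had the request been granted, P7, P8, P1 and P6 could never finish.


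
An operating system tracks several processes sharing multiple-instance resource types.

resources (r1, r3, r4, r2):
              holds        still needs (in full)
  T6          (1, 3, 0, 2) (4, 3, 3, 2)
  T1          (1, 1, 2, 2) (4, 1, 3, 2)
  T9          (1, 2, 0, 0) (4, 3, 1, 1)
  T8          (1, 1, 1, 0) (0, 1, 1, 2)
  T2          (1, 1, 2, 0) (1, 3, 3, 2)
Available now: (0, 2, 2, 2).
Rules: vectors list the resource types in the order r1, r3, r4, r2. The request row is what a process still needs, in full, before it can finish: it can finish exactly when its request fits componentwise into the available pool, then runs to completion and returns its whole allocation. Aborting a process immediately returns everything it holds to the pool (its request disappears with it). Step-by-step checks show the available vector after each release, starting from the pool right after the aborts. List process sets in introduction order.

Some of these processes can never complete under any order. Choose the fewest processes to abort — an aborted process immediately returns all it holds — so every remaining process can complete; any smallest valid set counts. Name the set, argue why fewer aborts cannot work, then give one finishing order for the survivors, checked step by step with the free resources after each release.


Abort T6 and T1.
Key observation: no ordering could ever have run T9 before the abort of T6 and T1; with (2, 4, 2, 4) back in the pool it fits at step 3.
Minimality, checking each single-abort alternative: T6 alone leaves T1 blocked (short on r1); T1 alone leaves T6 blocked (short on r1); T9 alone leaves T6 blocked (short on r1); T8 alone leaves T6 blocked (short on r1); T2 alone leaves T6 blocked (short on r1).
Survivors finish in the order: T8, T2, T9. Walking it through (pool after the aborts first):
  pool = (2, 6, 4, 6)
  T8 needs (0, 1, 1, 2) <= (2, 6, 4, 6) -> finishes; pool += (1, 1, 1, 0) = (3, 7, 5, 6)
  T2 needs (1, 3, 3, 2) <= (3, 7, 5, 6) -> finishes; pool += (1, 1, 2, 0) = (4, 8, 7, 6)
  T9 needs (4, 3, 1, 1) <= (4, 8, 7, 6) -> finishes; pool += (1, 2, 0, 0) = (5, 10, 7, 6)


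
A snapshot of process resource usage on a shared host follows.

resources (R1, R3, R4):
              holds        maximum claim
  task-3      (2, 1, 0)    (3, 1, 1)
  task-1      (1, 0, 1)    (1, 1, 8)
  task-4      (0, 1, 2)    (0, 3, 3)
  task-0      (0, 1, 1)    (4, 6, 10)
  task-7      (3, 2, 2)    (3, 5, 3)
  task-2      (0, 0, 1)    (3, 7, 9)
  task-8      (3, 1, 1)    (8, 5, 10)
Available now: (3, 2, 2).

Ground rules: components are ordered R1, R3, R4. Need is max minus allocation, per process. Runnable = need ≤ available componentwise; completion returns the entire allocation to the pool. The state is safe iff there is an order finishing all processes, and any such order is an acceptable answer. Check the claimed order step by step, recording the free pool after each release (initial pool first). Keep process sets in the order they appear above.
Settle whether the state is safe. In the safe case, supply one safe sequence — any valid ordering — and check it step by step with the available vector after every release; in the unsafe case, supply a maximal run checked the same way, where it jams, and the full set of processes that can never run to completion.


The state is UNSAFE.
Key observation: the wall is R4: completing task-4, task-7, task-3 brings the pool only to (8, 6, 6), and all the rest need more.
Going as far as possible: task-4, task-7, task-3; after that, nothing fits. Check, step by step:
  pool = (3, 2, 2)
  task-4 needs (0, 2, 1) <= (3, 2, 2) -> finishes; pool += (0, 1, 2) = (3, 3, 4)
  task-7 needs (0, 3, 1) <= (3, 3, 4) -> finishes; pool += (3, 2, 2) = (6, 5, 6)
  task-3 needs (1, 0, 1) <= (6, 5, 6) -> finishes; pool += (2, 1, 0) = (8, 6, 6)
  task-1 cannot run: need (0, 1, 7) vs free (8, 6, 6) (insufficient R4)
  task-0 cannot run: need (4, 5, 9) vs free (8, 6, 6) (insufficient R4)
  task-2 cannot run: need (3, 7, 8) vs free (8, 6, 6) (insufficient R3 and R4)
  task-8 cannot run: need (5, 4, 9) vs free (8, 6, 6) (insufficient R4)
Never able to finish: task-1, task-0, task-2 and task-8.
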